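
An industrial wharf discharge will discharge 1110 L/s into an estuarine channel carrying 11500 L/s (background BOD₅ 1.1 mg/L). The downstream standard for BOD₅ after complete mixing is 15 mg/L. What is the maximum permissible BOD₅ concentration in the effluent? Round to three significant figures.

At the limit, (Qr·Cr + Qe·Cₑ)/(Qr + Qe) = 15:
Cₑ = (12610·15 − 11500·1.100) / 1110 = 159.0 mg/L.

159 mg/L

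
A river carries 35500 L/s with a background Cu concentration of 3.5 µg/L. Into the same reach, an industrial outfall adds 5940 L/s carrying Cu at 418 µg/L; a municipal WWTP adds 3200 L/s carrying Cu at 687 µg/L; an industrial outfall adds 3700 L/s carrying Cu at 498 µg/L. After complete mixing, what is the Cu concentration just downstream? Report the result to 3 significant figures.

138 µg/L

Flow-weighted average: C = (35500·3.500 + 5940·418.0 + 3200·687.0 + 3700·498.0) / 48340 = 6648000/48340 = 137.5 µg/L.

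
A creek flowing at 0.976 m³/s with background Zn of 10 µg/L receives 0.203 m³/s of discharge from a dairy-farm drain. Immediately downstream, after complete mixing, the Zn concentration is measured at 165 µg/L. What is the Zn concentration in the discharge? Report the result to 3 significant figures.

910 µg/L

Mass balance: 0.9760·10.00 + 0.2030·Cₑ = 1.179·165.0
→ Cₑ = (1.179·165.0 − 0.9760·10.00) / 0.2030 = 910.2 µg/L.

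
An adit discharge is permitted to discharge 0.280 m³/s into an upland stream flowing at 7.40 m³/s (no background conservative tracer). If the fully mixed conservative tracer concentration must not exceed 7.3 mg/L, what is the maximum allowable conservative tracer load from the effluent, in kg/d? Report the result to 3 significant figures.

4840 kg/d

Mass balance at the limit: 7.400·0 + 0.2800·Cₑ = 7.680·7.3 → Cₑ = 200.2 mg/L.
Load = 0.2800 m³/s × 200.2 g/m³ × 86 400 s/d = 4844 kg/d.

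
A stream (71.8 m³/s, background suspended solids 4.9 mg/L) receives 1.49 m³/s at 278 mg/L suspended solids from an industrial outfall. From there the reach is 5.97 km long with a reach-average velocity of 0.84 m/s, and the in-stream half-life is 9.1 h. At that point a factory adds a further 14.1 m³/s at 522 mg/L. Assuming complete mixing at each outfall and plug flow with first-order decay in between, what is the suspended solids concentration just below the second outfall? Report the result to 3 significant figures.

After mixing, C = (71.80·4.900 + 1.490·278.0) / 73.29 = 766.0/73.29 = 10.45 mg/L; combined flow 73.29 m³/s.
Travel time t = 5.97·1000 / 0.84 = 7107 s = 1.974 h.
Half-life 9.1 h → k = ln 2 / 9.1 = 0.07617 h⁻¹ = 1.828 d⁻¹.
First-order decay: C = 10.45·exp(−k·t) = 10.45·0.8604 = 8.993 mg/L.
At the second outfall, C = (73.29·8.993 + 14.10·522.0) / (73.29 + 14.10) = 91.76 mg/L.

91.8 mg/L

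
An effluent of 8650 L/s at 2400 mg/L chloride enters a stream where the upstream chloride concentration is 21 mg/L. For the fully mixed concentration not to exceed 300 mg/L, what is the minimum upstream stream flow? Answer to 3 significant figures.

65100 L/s

Set C_mix = 300: (Q·21.00 + 8650·2400) / (Q + 8650) = 300
→ Q = 8650·(2400 − 300)/(300 − 21.00) = 65110 L/s.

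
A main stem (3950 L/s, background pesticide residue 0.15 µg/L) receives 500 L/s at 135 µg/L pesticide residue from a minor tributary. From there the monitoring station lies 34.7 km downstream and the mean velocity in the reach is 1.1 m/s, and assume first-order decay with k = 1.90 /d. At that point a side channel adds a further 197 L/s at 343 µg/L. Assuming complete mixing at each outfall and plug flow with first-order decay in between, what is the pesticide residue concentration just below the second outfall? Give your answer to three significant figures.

Conservation of mass: C = (3950·0.1500 + 500.0·135.0) / 4450 = 68090/4450 = 15.30 µg/L; combined flow 4450 L/s.
Travel time t = 34.7·1000 / 1.1 = 31550 s = 8.763 h.
First-order decay: C = 15.30·exp(−k·t) = 15.30·0.4997 = 7.647 µg/L.
At the second outfall, C = (4450·7.647 + 197.0·343.0) / (4450 + 197.0) = 21.86 µg/L.

21.9 µg/L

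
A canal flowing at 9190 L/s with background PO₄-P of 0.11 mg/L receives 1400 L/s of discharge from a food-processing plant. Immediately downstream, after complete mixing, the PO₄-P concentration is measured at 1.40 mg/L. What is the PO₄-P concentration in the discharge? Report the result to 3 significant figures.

Mass balance: 9190·0.1100 + 1400·Cₑ = 10590·1.400
→ Cₑ = (10590·1.400 − 9190·0.1100) / 1400 = 9.868 mg/L.

9.87 mg/L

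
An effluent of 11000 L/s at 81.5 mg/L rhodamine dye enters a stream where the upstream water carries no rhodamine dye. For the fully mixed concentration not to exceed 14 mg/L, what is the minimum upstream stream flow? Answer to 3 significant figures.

53000 L/s

Set C_mix = 14: (Q·0 + 11000·81.50) / (Q + 11000) = 14
→ Q = 11000·(81.50 − 14)/(14 − 0) = 53040 L/s.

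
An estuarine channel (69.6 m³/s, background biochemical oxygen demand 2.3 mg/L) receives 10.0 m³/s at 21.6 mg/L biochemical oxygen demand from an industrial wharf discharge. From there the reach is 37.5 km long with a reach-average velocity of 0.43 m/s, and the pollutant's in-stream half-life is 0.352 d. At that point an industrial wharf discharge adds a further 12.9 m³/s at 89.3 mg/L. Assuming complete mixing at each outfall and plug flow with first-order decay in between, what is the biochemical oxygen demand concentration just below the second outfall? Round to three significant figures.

Conservation of mass: C = (69.60·2.300 + 10.00·21.60) / 79.60 = 376.1/79.60 = 4.725 mg/L; combined flow 79.60 m³/s.
Travel time t = 37.5·1000 / 0.43 = 87210 s = 24.22 h.
Half-life 0.352 d → k = ln 2 / 0.352 = 1.969 d⁻¹.
Applying C = C₀e^(−kt): 4.725 × 0.1370 = 0.6474 mg/L.
Second outfall: C = (79.60·0.6474 + 12.90·89.30)/92.50 = 13.01 mg/L.

13.0 mg/L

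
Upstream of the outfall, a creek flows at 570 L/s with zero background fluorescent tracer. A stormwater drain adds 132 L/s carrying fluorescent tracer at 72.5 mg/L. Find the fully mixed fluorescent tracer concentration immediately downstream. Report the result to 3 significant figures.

Conservation of mass: C = (570.0·0 + 132.0·72.50) / 702.0 = 9570/702.0 = 13.63 mg/L.

13.6 mg/L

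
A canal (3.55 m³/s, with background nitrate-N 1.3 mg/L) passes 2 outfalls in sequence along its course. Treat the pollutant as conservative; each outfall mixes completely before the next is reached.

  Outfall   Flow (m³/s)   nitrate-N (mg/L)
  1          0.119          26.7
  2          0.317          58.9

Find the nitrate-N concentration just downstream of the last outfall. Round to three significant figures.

6.64 mg/L

Below outfall 1: Q → 3.669 m³/s, C = (3.550·1.300 + 0.1190·26.70)/3.669 = 2.124 mg/L.
Below outfall 2: Q → 3.986 m³/s, C = (3.669·2.124 + 0.3170·58.90)/3.986 = 6.639 mg/L.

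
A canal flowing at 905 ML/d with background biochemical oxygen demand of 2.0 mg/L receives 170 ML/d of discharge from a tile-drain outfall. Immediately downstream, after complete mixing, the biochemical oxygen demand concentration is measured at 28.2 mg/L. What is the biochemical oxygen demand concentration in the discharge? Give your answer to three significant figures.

Mass balance: 905.0·2.000 + 170.0·Cₑ = 1075·28.20
→ Cₑ = (1075·28.20 − 905.0·2.000) / 170.0 = 167.7 mg/L.

168 mg/L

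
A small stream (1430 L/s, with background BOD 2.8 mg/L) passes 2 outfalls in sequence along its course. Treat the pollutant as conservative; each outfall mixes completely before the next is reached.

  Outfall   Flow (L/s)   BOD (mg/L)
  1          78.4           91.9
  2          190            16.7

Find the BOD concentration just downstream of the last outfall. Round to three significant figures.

8.47 mg/L

Outfall 1: combined Q = 1508 L/s; C = (1430·2.800 + 78.40·91.90)/1508 = 7.431 mg/L.
Outfall 2: combined Q = 1698 L/s; C = (1508·7.431 + 190.0·16.70)/1698 = 8.468 mg/L.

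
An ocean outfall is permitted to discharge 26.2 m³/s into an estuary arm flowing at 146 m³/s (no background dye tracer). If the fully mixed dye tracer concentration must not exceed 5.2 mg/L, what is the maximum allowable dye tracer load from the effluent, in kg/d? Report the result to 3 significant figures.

Mass balance at the limit: 146.0·0 + 26.20·Cₑ = 172.2·5.2 → Cₑ = 34.18 mg/L.
Load = 26.20 m³/s × 34.18 g/m³ × 86 400 s/d = 77370 kg/d.

77400 kg/d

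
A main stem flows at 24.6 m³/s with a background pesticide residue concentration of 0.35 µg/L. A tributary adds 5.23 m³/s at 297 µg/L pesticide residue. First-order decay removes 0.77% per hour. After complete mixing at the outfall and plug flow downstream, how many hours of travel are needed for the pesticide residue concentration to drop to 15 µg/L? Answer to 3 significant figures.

162 h

Conservation of mass: C = (24.60·0.3500 + 5.230·297.0) / 29.83 = 1562/29.83 = 52.36 µg/L.
0.77%/h lost → k = −ln(1 − 0.0077) = 0.007730 h⁻¹.
52.36·exp(−k·t) = 15 → t = ln(52.36/15)/k = 582200 s = 161.7 h.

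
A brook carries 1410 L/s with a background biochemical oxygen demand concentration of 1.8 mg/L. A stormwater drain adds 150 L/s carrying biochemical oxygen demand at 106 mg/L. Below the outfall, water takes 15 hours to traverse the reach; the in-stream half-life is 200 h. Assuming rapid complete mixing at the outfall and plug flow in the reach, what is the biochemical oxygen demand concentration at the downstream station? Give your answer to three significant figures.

Conservation of mass: C = (1410·1.800 + 150.0·106.0) / 1560 = 18440/1560 = 11.82 mg/L.
Half-life 200 h → k = ln 2 / 200 = 0.003466 h⁻¹ = 0.08318 d⁻¹.
Applying C = C₀e^(−kt): 11.82 × 0.9493 = 11.22 mg/L.

11.2 mg/L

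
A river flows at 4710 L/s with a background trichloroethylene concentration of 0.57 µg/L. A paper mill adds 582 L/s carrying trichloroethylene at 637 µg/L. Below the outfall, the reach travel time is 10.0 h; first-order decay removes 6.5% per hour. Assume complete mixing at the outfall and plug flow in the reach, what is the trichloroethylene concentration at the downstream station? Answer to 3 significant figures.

36.0 µg/L

Mixed concentration C = ΣQC/ΣQ = (4710·0.5700 + 582.0·637.0) / 5292 = 373400/5292 = 70.56 µg/L.
6.5%/h lost → k = −ln(1 − 0.065) = 0.06721 h⁻¹.
Decay over the reach: 70.56·exp(−kt) = 70.56·0.5106 = 36.03 µg/L.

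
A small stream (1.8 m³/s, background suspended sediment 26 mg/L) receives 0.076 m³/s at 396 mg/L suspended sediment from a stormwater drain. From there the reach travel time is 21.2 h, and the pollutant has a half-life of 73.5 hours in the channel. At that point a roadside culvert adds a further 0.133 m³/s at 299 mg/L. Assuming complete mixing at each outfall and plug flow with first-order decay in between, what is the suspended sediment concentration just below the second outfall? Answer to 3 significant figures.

After mixing, C = (1.800·26.00 + 0.07600·396.0) / 1.876 = 76.90/1.876 = 40.99 mg/L; combined flow 1.876 m³/s.
Half-life 73.5 h → k = ln 2 / 73.5 = 0.009431 h⁻¹ = 0.2263 d⁻¹.
After decay, C = 40.99 × e^(−kt) = 40.99 × 0.8188 = 33.56 mg/L.
At the second outfall, C = (1.876·33.56 + 0.1330·299.0) / (1.876 + 0.1330) = 51.13 mg/L.

51.1 mg/L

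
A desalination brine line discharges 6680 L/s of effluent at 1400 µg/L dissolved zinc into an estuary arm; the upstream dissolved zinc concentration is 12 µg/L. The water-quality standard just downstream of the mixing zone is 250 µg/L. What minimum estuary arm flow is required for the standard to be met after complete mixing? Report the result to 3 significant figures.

32300 L/s

Set C_mix = 250: (Q·12.00 + 6680·1400) / (Q + 6680) = 250
→ Q = 6680·(1400 − 250)/(250 − 12.00) = 32280 L/s.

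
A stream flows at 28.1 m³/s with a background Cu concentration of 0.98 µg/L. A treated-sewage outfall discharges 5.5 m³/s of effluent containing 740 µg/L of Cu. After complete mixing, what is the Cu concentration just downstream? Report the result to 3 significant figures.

122 µg/L

Flow-weighted average: C = (28.10·0.9800 + 5.500·740.0) / 33.60 = 4098/33.60 = 122.0 µg/L.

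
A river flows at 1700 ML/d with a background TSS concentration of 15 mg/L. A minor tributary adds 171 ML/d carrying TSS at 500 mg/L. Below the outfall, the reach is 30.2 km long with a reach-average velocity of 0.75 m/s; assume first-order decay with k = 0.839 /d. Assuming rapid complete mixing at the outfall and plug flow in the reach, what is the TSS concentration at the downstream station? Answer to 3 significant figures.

40.1 mg/L

Mass balance: C = (1700·15.00 + 171.0·500.0) / 1871 = 111000/1871 = 59.33 mg/L.
Travel time t = 30.2·1000 / 0.75 = 40270 s = 11.19 h.
First-order decay: C = 59.33·exp(−k·t) = 59.33·0.6764 = 40.13 mg/L.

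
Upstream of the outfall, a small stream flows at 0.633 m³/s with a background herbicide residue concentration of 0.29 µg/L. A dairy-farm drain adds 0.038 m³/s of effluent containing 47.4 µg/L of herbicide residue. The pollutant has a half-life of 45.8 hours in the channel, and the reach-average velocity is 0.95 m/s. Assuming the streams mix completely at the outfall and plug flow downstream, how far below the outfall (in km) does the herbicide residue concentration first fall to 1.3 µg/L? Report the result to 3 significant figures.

Mixed concentration C = ΣQC/ΣQ = (0.6330·0.2900 + 0.03800·47.40) / 0.6710 = 1.985/0.6710 = 2.958 µg/L.
Half-life 45.8 h → k = ln 2 / 45.8 = 0.01513 h⁻¹ = 0.3632 d⁻¹.
Set 2.958·exp(−k·t) = 1.3 → t = ln(2.958/1.3)/k = 195600 s = 54.32 h.
Distance = v·t = 0.95·195600 = 185800 m = 185.8 km.

186 km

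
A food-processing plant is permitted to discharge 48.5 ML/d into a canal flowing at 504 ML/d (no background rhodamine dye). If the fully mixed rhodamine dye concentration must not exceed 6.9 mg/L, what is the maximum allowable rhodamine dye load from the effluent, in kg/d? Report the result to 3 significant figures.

Mass balance at the limit: 504.0·0 + 48.50·Cₑ = 552.5·6.9 → Cₑ = 78.60 mg/L.
48.50 ML/d = 0.5613 m³/s. Load = 0.5613 m³/s × 78.60 g/m³ × 86 400 s/d = 3812 kg/d.

3810 kg/d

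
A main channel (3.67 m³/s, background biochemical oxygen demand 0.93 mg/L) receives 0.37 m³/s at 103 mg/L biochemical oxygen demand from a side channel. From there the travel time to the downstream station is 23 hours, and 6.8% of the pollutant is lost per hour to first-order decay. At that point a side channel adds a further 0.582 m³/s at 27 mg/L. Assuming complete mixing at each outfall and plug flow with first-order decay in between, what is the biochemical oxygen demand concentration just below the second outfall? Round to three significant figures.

Mixed concentration C = ΣQC/ΣQ = (3.670·0.9300 + 0.3700·103.0) / 4.040 = 41.52/4.040 = 10.28 mg/L; combined flow 4.040 m³/s.
6.8%/h lost → k = −ln(1 − 0.068) = 0.07042 h⁻¹.
Applying C = C₀e^(−kt): 10.28 × 0.1980 = 2.035 mg/L.
At the second outfall, C = (4.040·2.035 + 0.5820·27.00) / (4.040 + 0.5820) = 5.178 mg/L.

5.18 mg/L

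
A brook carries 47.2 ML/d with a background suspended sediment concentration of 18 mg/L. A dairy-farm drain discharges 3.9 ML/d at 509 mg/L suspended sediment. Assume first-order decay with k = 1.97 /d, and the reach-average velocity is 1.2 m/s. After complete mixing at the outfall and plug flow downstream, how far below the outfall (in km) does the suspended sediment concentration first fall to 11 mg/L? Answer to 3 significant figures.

Flow-weighted average: C = (47.20·18.00 + 3.900·509.0) / 51.10 = 2835/51.10 = 55.47 mg/L.
Set 55.47·exp(−k·t) = 11 → t = ln(55.47/11)/k = 70960 s = 19.71 h.
Distance = v·t = 1.2·70960 = 85160 m = 85.16 km.

85.2 km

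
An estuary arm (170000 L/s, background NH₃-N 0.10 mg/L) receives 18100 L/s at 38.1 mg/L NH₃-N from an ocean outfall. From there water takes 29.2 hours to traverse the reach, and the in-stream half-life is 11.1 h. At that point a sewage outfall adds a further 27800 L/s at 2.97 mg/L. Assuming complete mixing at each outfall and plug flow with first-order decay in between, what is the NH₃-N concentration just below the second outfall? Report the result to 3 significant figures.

Mixed concentration C = ΣQC/ΣQ = (170000·0.1000 + 18100·38.10) / 188100 = 706600/188100 = 3.757 mg/L; combined flow 188100 L/s.
Half-life 11.1 h → k = ln 2 / 11.1 = 0.06245 h⁻¹ = 1.499 d⁻¹.
Decay over the reach: 3.757·exp(−kt) = 3.757·0.1615 = 0.6066 mg/L.
Second outfall: C = (188100·0.6066 + 27800·2.970)/215900 = 0.9109 mg/L.

0.911 mg/L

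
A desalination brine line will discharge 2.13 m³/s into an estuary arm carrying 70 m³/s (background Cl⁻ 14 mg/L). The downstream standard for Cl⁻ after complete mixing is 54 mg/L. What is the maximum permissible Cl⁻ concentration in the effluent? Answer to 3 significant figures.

At the limit, (Qr·Cr + Qe·Cₑ)/(Qr + Qe) = 54:
Cₑ = (72.13·54 − 70.00·14.00) / 2.130 = 1369 mg/L.

1370 mg/L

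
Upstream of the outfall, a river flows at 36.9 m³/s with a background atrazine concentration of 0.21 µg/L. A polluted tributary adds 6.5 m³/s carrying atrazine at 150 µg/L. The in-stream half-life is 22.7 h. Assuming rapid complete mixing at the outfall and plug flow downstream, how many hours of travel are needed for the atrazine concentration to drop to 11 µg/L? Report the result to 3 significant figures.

Mixed concentration C = ΣQC/ΣQ = (36.90·0.2100 + 6.500·150.0) / 43.40 = 982.7/43.40 = 22.64 µg/L.
Half-life 22.7 h → k = ln 2 / 22.7 = 0.03054 h⁻¹ = 0.7328 d⁻¹.
22.64·exp(−k·t) = 11 → t = ln(22.64/11)/k = 85120 s = 23.64 h.

23.6 h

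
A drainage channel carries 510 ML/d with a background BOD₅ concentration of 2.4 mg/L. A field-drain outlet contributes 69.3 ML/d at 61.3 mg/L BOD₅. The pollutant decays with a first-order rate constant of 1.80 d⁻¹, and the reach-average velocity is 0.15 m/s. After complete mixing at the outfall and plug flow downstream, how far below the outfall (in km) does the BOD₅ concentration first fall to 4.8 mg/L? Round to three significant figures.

Flow-weighted average: C = (510.0·2.400 + 69.30·61.30) / 579.3 = 5472/579.3 = 9.446 mg/L.
Set 9.446·exp(−k·t) = 4.8 → t = ln(9.446/4.8)/k = 32500 s = 9.026 h.
Distance = v·t = 0.15·32500 = 4874 m = 4.874 km.

4.87 km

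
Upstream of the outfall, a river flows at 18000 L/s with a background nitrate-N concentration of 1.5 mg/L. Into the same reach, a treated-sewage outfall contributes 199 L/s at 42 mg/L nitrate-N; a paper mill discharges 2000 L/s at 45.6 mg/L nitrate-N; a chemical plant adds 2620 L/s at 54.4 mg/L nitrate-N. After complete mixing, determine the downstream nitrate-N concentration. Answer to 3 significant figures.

After mixing, C = (18000·1.500 + 199.0·42.00 + 2000·45.60 + 2620·54.40) / 22820 = 269100/22820 = 11.79 mg/L.

11.8 mg/L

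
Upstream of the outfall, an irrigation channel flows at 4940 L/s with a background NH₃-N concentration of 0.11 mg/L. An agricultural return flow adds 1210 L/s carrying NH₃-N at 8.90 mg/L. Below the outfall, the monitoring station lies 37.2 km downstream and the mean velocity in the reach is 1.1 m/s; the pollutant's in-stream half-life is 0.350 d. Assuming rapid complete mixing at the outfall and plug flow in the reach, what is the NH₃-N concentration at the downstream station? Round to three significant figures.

0.847 mg/L

Flow-weighted average: C = (4940·0.1100 + 1210·8.900) / 6150 = 11310/6150 = 1.839 mg/L.
Travel time t = 37.2·1000 / 1.1 = 33820 s = 9.394 h.
Half-life 0.350 d → k = ln 2 / 0.350 = 1.980 d⁻¹.
After decay, C = 1.839 × e^(−kt) = 1.839 × 0.4606 = 0.8473 mg/L.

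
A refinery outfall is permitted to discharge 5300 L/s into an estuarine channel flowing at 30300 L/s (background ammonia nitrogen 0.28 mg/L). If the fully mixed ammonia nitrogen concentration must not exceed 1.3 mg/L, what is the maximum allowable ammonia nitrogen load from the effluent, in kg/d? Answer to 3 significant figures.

Mass balance at the limit: 30300·0.2800 + 5300·Cₑ = 35600·1.3 → Cₑ = 7.131 mg/L.
5300 L/s = 5.300 m³/s. Load = 5.300 m³/s × 7.131 g/m³ × 86 400 s/d = 3266 kg/d.

3270 kg/d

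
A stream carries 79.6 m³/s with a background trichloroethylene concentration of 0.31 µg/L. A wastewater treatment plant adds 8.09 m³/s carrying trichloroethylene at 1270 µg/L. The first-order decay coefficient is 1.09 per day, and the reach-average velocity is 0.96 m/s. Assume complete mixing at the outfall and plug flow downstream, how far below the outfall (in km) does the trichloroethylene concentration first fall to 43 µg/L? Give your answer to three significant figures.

Mass balance: C = (79.60·0.3100 + 8.090·1270) / 87.69 = 10300/87.69 = 117.4 µg/L.
Set 117.4·exp(−k·t) = 43 → t = ln(117.4/43)/k = 79650 s = 22.12 h.
Distance = v·t = 0.96·79650 = 76460 m = 76.46 km.

76.5 km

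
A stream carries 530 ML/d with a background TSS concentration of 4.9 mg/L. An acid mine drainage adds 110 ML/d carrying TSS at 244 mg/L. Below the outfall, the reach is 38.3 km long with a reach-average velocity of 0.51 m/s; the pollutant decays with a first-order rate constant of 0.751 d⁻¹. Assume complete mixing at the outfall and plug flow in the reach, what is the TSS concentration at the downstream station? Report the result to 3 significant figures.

23.9 mg/L

Conservation of mass: C = (530.0·4.900 + 110.0·244.0) / 640.0 = 29440/640.0 = 46.00 mg/L.
Travel time t = 38.3·1000 / 0.51 = 75100 s = 20.86 h.
Applying C = C₀e^(−kt): 46.00 × 0.5206 = 23.95 mg/L.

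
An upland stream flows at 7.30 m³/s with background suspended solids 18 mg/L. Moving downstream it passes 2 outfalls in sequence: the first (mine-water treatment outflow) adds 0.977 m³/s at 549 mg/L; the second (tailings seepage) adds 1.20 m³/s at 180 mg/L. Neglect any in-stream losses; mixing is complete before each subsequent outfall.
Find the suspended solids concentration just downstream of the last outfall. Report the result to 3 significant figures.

93.3 mg/L

Below outfall 1: Q → 8.277 m³/s, C = (7.300·18.00 + 0.9770·549.0)/8.277 = 80.68 mg/L.
Below outfall 2: Q → 9.477 m³/s, C = (8.277·80.68 + 1.200·180.0)/9.477 = 93.25 mg/L.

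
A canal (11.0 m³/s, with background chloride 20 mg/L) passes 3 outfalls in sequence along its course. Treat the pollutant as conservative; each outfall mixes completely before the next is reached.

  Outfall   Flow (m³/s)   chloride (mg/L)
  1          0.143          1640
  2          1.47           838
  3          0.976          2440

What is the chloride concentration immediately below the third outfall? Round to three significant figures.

Below outfall 1: Q → 11.14 m³/s, C = (11.00·20.00 + 0.1430·1640)/11.14 = 40.79 mg/L.
Below outfall 2: Q → 12.61 m³/s, C = (11.14·40.79 + 1.470·838.0)/12.61 = 133.7 mg/L.
Below outfall 3: Q → 13.59 m³/s, C = (12.61·133.7 + 0.9760·2440)/13.59 = 299.3 mg/L.

299 mg/L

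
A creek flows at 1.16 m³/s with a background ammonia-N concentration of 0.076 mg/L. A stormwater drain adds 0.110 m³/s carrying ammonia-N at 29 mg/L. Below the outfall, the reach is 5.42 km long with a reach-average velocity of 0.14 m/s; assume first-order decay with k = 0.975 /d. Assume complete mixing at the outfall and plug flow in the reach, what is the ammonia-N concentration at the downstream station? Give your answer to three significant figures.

Mass balance: C = (1.160·0.07600 + 0.1100·29.00) / 1.270 = 3.278/1.270 = 2.581 mg/L.
Travel time t = 5.42·1000 / 0.14 = 38710 s = 10.75 h.
After decay, C = 2.581 × e^(−kt) = 2.581 × 0.6460 = 1.668 mg/L.

1.67 mg/L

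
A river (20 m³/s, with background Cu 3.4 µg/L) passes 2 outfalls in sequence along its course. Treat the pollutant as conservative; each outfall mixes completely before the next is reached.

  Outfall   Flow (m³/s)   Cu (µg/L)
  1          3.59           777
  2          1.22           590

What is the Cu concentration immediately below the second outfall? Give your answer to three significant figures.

After outfall 1: Q = 20.00 + 3.590 = 23.59 m³/s; C = (20.00·3.400 + 3.590·777.0)/23.59 = 121.1 µg/L.
After outfall 2: Q = 23.59 + 1.220 = 24.81 m³/s; C = (23.59·121.1 + 1.220·590.0)/24.81 = 144.2 µg/L.

144 µg/L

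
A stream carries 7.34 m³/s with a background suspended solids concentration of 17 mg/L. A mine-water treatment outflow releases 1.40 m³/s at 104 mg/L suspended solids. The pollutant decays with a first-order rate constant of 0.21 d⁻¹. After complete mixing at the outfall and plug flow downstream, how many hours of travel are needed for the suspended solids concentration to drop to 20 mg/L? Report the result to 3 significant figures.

49.8 h

Mass balance: C = (7.340·17.00 + 1.400·104.0) / 8.740 = 270.4/8.740 = 30.94 mg/L.
30.94·exp(−k·t) = 20 → t = ln(30.94/20)/k = 179500 s = 49.85 h.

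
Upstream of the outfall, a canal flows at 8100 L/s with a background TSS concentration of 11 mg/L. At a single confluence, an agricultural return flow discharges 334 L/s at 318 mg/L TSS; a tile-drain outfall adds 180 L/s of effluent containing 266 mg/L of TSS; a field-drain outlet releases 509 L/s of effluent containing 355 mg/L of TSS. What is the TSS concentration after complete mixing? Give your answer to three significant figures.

46.5 mg/L

Conservation of mass: C = (8100·11.00 + 334.0·318.0 + 180.0·266.0 + 509.0·355.0) / 9123 = 423900/9123 = 46.46 mg/L.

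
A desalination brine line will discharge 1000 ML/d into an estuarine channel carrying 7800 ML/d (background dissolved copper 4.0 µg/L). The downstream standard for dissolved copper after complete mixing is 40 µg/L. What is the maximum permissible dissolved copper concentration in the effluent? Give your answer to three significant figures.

At the limit, (Qr·Cr + Qe·Cₑ)/(Qr + Qe) = 40:
Cₑ = (8800·40 − 7800·4.000) / 1000 = 320.8 µg/L.

321 µg/L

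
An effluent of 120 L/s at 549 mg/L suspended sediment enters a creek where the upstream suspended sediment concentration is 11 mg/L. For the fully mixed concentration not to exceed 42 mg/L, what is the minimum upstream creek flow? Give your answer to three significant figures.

1960 L/s

Set C_mix = 42: (Q·11.00 + 120.0·549.0) / (Q + 120.0) = 42
→ Q = 120.0·(549.0 − 42)/(42 − 11.00) = 1963 L/s.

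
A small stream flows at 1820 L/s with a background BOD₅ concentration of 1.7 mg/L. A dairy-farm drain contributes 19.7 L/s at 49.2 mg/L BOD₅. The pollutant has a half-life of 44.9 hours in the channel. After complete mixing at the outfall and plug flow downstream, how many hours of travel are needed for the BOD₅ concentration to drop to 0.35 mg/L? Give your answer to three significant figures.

Mass balance: C = (1820·1.700 + 19.70·49.20) / 1840 = 4063/1840 = 2.209 mg/L.
Half-life 44.9 h → k = ln 2 / 44.9 = 0.01544 h⁻¹ = 0.3705 d⁻¹.
2.209·exp(−k·t) = 0.35 → t = ln(2.209/0.35)/k = 429600 s = 119.3 h.

119 h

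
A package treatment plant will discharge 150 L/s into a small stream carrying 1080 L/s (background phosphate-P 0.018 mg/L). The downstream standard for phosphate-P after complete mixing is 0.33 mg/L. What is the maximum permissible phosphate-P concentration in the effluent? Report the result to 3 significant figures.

At the limit, (Qr·Cr + Qe·Cₑ)/(Qr + Qe) = 0.33:
Cₑ = (1230·0.33 − 1080·0.01800) / 150.0 = 2.576 mg/L.

2.58 mg/L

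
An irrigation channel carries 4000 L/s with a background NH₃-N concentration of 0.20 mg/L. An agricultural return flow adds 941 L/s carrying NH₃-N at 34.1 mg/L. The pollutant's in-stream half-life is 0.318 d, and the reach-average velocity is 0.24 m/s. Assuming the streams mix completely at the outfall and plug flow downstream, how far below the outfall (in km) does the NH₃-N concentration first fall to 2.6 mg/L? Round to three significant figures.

8.94 km

Mixed concentration C = ΣQC/ΣQ = (4000·0.2000 + 941.0·34.10) / 4941 = 32890/4941 = 6.656 mg/L.
Half-life 0.318 d → k = ln 2 / 0.318 = 2.180 d⁻¹.
Set 6.656·exp(−k·t) = 2.6 → t = ln(6.656/2.6)/k = 37260 s = 10.35 h.
Distance = v·t = 0.24·37260 = 8943 m = 8.943 km.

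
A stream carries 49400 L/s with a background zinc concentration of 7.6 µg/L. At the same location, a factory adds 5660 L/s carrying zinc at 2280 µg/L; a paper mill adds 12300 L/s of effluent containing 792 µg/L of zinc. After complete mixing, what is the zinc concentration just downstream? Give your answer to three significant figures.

Mass balance: C = (49400·7.600 + 5660·2280 + 12300·792.0) / 67360 = 23020000/67360 = 341.8 µg/L.

342 µg/L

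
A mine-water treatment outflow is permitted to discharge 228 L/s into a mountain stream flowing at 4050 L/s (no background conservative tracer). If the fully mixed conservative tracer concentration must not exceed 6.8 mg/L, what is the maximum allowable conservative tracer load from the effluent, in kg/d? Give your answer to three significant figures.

Mass balance at the limit: 4050·0 + 228.0·Cₑ = 4278·6.8 → Cₑ = 127.6 mg/L.
228.0 L/s = 0.2280 m³/s. Load = 0.2280 m³/s × 127.6 g/m³ × 86 400 s/d = 2513 kg/d.

2510 kg/d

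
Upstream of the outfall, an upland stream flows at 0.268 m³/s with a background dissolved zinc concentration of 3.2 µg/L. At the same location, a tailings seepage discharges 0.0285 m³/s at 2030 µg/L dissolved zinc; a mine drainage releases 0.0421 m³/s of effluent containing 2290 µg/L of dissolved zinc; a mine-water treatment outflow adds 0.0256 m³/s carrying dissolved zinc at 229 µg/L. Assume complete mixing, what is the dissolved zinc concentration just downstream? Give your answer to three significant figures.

442 µg/L

Flow-weighted average: C = (0.2680·3.200 + 0.02850·2030 + 0.04210·2290 + 0.02560·229.0) / 0.3642 = 161.0/0.3642 = 442.0 µg/L.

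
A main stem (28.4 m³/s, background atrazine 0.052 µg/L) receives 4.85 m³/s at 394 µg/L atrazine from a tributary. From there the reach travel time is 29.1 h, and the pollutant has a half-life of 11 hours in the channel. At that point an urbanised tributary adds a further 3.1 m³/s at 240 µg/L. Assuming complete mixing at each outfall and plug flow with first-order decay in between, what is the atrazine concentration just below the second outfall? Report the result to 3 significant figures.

28.9 µg/L

Conservation of mass: C = (28.40·0.05200 + 4.850·394.0) / 33.25 = 1912/33.25 = 57.52 µg/L; combined flow 33.25 m³/s.
Half-life 11 h → k = ln 2 / 11 = 0.06301 h⁻¹ = 1.512 d⁻¹.
Decay over the reach: 57.52·exp(−kt) = 57.52·0.1598 = 9.192 µg/L.
At the second outfall, C = (33.25·9.192 + 3.100·240.0) / (33.25 + 3.100) = 28.88 µg/L.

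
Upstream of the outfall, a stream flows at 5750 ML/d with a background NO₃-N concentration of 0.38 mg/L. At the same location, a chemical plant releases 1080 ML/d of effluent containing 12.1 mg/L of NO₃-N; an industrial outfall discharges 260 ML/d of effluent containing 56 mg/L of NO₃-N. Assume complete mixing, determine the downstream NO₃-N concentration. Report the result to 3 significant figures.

4.20 mg/L

Mixed concentration C = ΣQC/ΣQ = (5750·0.3800 + 1080·12.10 + 260.0·56.00) / 7090 = 29810/7090 = 4.205 mg/L.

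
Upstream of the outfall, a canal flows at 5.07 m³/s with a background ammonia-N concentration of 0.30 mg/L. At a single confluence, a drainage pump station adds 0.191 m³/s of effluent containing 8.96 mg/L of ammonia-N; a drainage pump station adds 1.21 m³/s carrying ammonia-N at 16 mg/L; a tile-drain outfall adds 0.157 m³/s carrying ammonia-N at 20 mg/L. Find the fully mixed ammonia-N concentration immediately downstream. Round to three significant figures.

3.88 mg/L

Flow-weighted average: C = (5.070·0.3000 + 0.1910·8.960 + 1.210·16.00 + 0.1570·20.00) / 6.628 = 25.73/6.628 = 3.882 mg/L.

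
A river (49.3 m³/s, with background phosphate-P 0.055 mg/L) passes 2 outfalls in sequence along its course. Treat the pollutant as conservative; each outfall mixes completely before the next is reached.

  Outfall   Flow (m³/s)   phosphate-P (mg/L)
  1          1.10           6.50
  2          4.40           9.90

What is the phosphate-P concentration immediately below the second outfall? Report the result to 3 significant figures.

Outfall 1: combined Q = 50.40 m³/s; C = (49.30·0.05500 + 1.100·6.500)/50.40 = 0.1957 mg/L.
Outfall 2: combined Q = 54.80 m³/s; C = (50.40·0.1957 + 4.400·9.900)/54.80 = 0.9748 mg/L.

0.975 mg/L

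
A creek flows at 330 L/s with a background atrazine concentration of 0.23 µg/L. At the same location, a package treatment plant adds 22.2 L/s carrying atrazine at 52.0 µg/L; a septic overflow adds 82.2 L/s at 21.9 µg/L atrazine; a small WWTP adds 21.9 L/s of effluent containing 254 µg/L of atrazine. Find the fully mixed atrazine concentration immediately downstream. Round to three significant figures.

18.8 µg/L

Conservation of mass: C = (330.0·0.2300 + 22.20·52.00 + 82.20·21.90 + 21.90·254.0) / 456.3 = 8593/456.3 = 18.83 µg/L.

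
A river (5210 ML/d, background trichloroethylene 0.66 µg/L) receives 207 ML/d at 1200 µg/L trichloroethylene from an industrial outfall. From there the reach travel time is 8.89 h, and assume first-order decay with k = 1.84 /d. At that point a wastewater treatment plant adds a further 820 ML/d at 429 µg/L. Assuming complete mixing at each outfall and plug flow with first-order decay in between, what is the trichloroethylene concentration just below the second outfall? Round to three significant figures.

Mass balance: C = (5210·0.6600 + 207.0·1200) / 5417 = 251800/5417 = 46.49 µg/L; combined flow 5417 ML/d.
Applying C = C₀e^(−kt): 46.49 × 0.5058 = 23.52 µg/L.
At the second outfall, C = (5417·23.52 + 820.0·429.0) / (5417 + 820.0) = 76.83 µg/L.

76.8 µg/L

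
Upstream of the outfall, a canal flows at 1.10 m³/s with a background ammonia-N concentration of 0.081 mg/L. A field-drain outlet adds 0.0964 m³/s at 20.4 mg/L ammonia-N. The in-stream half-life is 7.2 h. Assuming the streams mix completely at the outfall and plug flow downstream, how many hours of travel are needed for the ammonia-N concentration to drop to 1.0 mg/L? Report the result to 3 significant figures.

5.62 h

Conservation of mass: C = (1.100·0.08100 + 0.09640·20.40) / 1.196 = 2.056/1.196 = 1.718 mg/L.
Half-life 7.2 h → k = ln 2 / 7.2 = 0.09627 h⁻¹ = 2.310 d⁻¹.
1.718·exp(−k·t) = 1.0 → t = ln(1.718/1.0)/k = 20240 s = 5.622 h.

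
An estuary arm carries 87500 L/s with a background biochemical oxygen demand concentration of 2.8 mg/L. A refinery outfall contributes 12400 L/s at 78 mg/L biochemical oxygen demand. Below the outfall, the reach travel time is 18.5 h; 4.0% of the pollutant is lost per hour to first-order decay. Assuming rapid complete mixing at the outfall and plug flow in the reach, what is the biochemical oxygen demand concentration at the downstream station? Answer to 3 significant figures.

5.70 mg/L

Conservation of mass: C = (87500·2.800 + 12400·78.00) / 99900 = 1212000/99900 = 12.13 mg/L.
4.0%/h lost → k = −ln(1 − 0.04) = 0.04082 h⁻¹.
After decay, C = 12.13 × e^(−kt) = 12.13 × 0.4699 = 5.702 mg/L.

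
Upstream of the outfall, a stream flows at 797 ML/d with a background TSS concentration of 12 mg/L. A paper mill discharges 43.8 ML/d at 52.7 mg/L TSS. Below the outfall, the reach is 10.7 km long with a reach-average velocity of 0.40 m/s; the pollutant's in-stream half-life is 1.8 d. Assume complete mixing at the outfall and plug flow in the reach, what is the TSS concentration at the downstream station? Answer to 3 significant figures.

12.5 mg/L

Mixed concentration C = ΣQC/ΣQ = (797.0·12.00 + 43.80·52.70) / 840.8 = 11870/840.8 = 14.12 mg/L.
Travel time t = 10.7·1000 / 0.40 = 26750 s = 7.431 h.
Half-life 1.8 d → k = ln 2 / 1.8 = 0.3851 d⁻¹.
Decay over the reach: 14.12·exp(−kt) = 14.12·0.8876 = 12.53 mg/L.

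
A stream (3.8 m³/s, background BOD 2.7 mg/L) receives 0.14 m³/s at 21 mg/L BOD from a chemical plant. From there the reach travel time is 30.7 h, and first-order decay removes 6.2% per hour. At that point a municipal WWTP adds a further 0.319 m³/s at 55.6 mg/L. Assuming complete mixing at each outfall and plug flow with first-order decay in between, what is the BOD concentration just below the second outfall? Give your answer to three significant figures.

Conservation of mass: C = (3.800·2.700 + 0.1400·21.00) / 3.940 = 13.20/3.940 = 3.350 mg/L; combined flow 3.940 m³/s.
6.2%/h lost → k = −ln(1 − 0.062) = 0.06401 h⁻¹.
After decay, C = 3.350 × e^(−kt) = 3.350 × 0.1402 = 0.4696 mg/L.
Second outfall: C = (3.940·0.4696 + 0.3190·55.60)/4.259 = 4.599 mg/L.

4.60 mg/L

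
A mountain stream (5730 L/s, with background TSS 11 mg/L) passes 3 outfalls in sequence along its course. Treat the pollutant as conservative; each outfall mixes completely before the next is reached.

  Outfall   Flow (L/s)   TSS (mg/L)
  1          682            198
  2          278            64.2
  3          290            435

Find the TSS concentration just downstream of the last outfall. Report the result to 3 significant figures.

49.0 mg/L

Outfall 1: combined Q = 6412 L/s; C = (5730·11.00 + 682.0·198.0)/6412 = 30.89 mg/L.
Outfall 2: combined Q = 6690 L/s; C = (6412·30.89 + 278.0·64.20)/6690 = 32.27 mg/L.
Outfall 3: combined Q = 6980 L/s; C = (6690·32.27 + 290.0·435.0)/6980 = 49.01 mg/L.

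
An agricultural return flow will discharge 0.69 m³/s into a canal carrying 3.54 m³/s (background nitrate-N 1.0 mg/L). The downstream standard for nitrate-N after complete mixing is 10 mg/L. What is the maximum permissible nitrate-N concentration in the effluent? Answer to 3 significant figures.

56.2 mg/L

At the limit, (Qr·Cr + Qe·Cₑ)/(Qr + Qe) = 10:
Cₑ = (4.230·10 − 3.540·1.000) / 0.6900 = 56.17 mg/L.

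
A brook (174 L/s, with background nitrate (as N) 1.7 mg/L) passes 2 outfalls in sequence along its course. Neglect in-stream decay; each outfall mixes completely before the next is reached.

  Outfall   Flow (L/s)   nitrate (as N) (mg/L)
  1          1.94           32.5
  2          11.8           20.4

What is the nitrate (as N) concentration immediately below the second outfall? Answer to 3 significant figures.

Below outfall 1: Q → 175.9 L/s, C = (174.0·1.700 + 1.940·32.50)/175.9 = 2.040 mg/L.
Below outfall 2: Q → 187.7 L/s, C = (175.9·2.040 + 11.80·20.40)/187.7 = 3.194 mg/L.

3.19 mg/L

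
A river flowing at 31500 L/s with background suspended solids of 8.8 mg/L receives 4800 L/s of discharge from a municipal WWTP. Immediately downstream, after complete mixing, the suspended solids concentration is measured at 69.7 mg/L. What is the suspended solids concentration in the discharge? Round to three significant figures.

Mass balance: 31500·8.800 + 4800·Cₑ = 36300·69.70
→ Cₑ = (36300·69.70 − 31500·8.800) / 4800 = 469.4 mg/L.

469 mg/L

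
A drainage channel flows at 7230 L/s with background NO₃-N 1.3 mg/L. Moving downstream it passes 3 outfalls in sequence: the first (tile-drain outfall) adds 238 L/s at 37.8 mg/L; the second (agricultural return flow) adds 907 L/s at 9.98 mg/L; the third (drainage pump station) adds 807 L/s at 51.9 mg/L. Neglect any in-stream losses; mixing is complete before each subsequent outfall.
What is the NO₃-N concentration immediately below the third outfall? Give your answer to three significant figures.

Outfall 1: combined Q = 7468 L/s; C = (7230·1.300 + 238.0·37.80)/7468 = 2.463 mg/L.
Outfall 2: combined Q = 8375 L/s; C = (7468·2.463 + 907.0·9.980)/8375 = 3.277 mg/L.
Outfall 3: combined Q = 9182 L/s; C = (8375·3.277 + 807.0·51.90)/9182 = 7.551 mg/L.

7.55 mg/L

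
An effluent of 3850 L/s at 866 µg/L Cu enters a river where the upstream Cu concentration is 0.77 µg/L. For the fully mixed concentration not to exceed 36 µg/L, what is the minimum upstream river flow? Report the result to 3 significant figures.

90700 L/s

Set C_mix = 36: (Q·0.7700 + 3850·866.0) / (Q + 3850) = 36
→ Q = 3850·(866.0 − 36)/(36 − 0.7700) = 90700 L/s.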